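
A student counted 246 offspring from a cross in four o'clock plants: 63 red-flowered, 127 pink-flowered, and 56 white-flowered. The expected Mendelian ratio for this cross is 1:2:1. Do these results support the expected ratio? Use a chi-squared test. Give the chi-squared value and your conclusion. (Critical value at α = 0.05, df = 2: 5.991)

The 1:2:1 ratio has 4 parts, so with N = 246 the expected counts are:
  red-flowered: 246 × 1/4 = 61.5
  pink-flowered: 246 × 2/4 = 123
  white-flowered: 246 × 1/4 = 61.5
χ² = Σ (O − E)² / E
  red-flowered: (63 − 61.5)² / 61.5 = 0.0366
  pink-flowered: (127 − 123)² / 123 = 0.1301
  white-flowered: (56 − 61.5)² / 61.5 = 0.4919
χ² = 0.0366 + 0.1301 + 0.4919 = 0.6586 ≈ 0.659
Degrees of freedom = 3 − 1 = 2; critical value at α = 0.05 is 5.991.
Since 0.659 < 5.991, we fail to reject the null hypothesis — the data are consistent with the 1:2:1 ratio.

0.659; consistent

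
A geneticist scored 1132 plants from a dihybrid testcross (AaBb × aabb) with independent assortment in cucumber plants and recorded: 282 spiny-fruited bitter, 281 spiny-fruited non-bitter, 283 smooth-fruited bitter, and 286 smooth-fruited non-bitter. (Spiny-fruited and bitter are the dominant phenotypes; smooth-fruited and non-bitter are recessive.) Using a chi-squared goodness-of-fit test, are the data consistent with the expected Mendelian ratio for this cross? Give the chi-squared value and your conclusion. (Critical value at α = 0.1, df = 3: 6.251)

A dihybrid testcross with independent assortment gives a 1:1:1:1 ratio.
Under the 1:1:1:1 hypothesis (Σ ratio = 4, N = 1132):
  spiny-fruited bitter: 1132 × 1/4 = 283
  spiny-fruited non-bitter: 1132 × 1/4 = 283
  smooth-fruited bitter: 1132 × 1/4 = 283
  smooth-fruited non-bitter: 1132 × 1/4 = 283
χ² = Σ (O − E)² / E
  spiny-fruited bitter: (282 − 283)² / 283 = 0.0035
  spiny-fruited non-bitter: (281 − 283)² / 283 = 0.0141
  smooth-fruited bitter: (283 − 283)² / 283 = 0.0000
  smooth-fruited non-bitter: (286 − 283)² / 283 = 0.0318
χ² = 0.0035 + 0.0141 + 0.0000 + 0.0318 = 0.0494 ≈ 0.049
Degrees of freedom = 4 − 1 = 3; critical value at α = 0.1 is 6.251.
Since 0.049 < 6.251, we fail to reject the null hypothesis — the data are consistent with the 1:1:1:1 ratio.

0.049; consistent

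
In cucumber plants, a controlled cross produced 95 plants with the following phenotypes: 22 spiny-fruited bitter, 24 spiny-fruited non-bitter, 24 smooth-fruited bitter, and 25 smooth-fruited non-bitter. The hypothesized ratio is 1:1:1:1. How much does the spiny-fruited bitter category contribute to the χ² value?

Total ratio parts = 4. Expected numbers out of 95:
  spiny-fruited bitter: 95 × 1/4 = 23.75
  spiny-fruited non-bitter: 95 × 1/4 = 23.75
  smooth-fruited bitter: 95 × 1/4 = 23.75
  smooth-fruited non-bitter: 95 × 1/4 = 23.75
Contribution of spiny-fruited bitter: (22 − 23.75)² / 23.75 = 0.1289

0.129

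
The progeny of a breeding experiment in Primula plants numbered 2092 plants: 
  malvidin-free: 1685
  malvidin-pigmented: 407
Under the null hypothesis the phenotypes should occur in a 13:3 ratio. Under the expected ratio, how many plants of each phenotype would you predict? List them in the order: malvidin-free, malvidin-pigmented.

1699.75, 392.25

Under the 13:3 hypothesis (Σ ratio = 16, N = 2092):
  malvidin-free: 2092 × 13/16 = 1699.75
  malvidin-pigmented: 2092 × 3/16 = 392.25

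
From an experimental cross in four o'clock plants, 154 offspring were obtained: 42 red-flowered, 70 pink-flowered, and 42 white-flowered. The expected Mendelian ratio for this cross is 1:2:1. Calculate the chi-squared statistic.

Expected counts for N = 154 under a 1:2:1 ratio (total parts = 4):
  red-flowered: 154 × 1/4 = 38.5
  pink-flowered: 154 × 2/4 = 77
  white-flowered: 154 × 1/4 = 38.5
χ² = Σ (O − E)² / E
  red-flowered: (42 − 38.5)² / 38.5 = 0.3182
  pink-flowered: (70 − 77)² / 77 = 0.6364
  white-flowered: (42 − 38.5)² / 38.5 = 0.3182
χ² = 0.3182 + 0.6364 + 0.3182 = 1.2728 ≈ 1.273

1.273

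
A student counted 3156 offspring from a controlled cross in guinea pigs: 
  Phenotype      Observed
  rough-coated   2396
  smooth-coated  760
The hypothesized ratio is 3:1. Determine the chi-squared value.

The 3:1 ratio has 4 parts, so with N = 3156 the expected counts are:
  rough-coated: 3156 × 3/4 = 2367
  smooth-coated: 3156 × 1/4 = 789
χ² = Σ (O − E)² / E
  rough-coated: (2396 − 2367)² / 2367 = 0.3553
  smooth-coated: (760 − 789)² / 789 = 1.0659
χ² = 0.3553 + 1.0659 = 1.4212 ≈ 1.421

1.421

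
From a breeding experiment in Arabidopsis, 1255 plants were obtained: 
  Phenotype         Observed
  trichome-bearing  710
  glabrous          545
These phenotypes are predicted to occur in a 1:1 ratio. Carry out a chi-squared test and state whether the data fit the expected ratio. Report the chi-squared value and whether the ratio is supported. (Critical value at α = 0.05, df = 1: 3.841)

Total ratio parts = 2. Expected numbers out of 1255:
  trichome-bearing: 1255 × 1/2 = 627.5
  glabrous: 1255 × 1/2 = 627.5
χ² = Σ (O − E)² / E
  trichome-bearing: (710 − 627.5)² / 627.5 = 10.8466
  glabrous: (545 − 627.5)² / 627.5 = 10.8466
χ² = 10.8466 + 10.8466 = 21.6932 ≈ 21.693
Degrees of freedom = 2 − 1 = 1; critical value at α = 0.05 is 3.841.
Since 21.693 > 3.841, we reject the null hypothesis — the data do not fit the 1:1 ratio.

21.693; not consistent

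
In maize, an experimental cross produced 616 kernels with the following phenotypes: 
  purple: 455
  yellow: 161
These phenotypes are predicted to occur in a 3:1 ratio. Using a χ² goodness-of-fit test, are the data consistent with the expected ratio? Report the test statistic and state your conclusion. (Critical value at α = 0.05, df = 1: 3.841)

The 3:1 ratio has 4 parts, so with N = 616 the expected counts are:
  purple: 616 × 3/4 = 462
  yellow: 616 × 1/4 = 154
χ² = Σ (O − E)² / E
  purple: (455 − 462)² / 462 = 0.1061
  yellow: (161 − 154)² / 154 = 0.3182
χ² = 0.1061 + 0.3182 = 0.4243 ≈ 0.424
Degrees of freedom = 2 − 1 = 1; critical value at α = 0.05 is 3.841.
Since 0.424 < 3.841, we fail to reject the null hypothesis — the data are consistent with the 3:1 ratio.

0.424; consistent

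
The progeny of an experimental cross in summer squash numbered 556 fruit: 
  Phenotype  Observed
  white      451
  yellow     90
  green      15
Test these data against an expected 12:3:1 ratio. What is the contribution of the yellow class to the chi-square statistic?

1.948

Expected counts for N = 556 under a 12:3:1 ratio (total parts = 16):
  white: 556 × 12/16 = 417
  yellow: 556 × 3/16 = 104.25
  green: 556 × 1/16 = 34.75
Contribution of yellow: (90 − 104.25)² / 104.25 = 1.9478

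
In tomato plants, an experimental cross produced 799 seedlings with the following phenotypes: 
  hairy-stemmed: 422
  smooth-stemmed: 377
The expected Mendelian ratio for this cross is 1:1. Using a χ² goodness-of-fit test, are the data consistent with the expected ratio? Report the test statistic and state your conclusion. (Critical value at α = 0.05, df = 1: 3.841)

2.534; consistent

Total ratio parts = 2. Expected numbers out of 799:
  hairy-stemmed: 799 × 1/2 = 399.5
  smooth-stemmed: 799 × 1/2 = 399.5
χ² = Σ (O − E)² / E
  hairy-stemmed: (422 − 399.5)² / 399.5 = 1.2672
  smooth-stemmed: (377 − 399.5)² / 399.5 = 1.2672
χ² = 1.2672 + 1.2672 = 2.5344 ≈ 2.534
Degrees of freedom = 2 − 1 = 1; critical value at α = 0.05 is 3.841.
Since 2.534 < 3.841, we fail to reject the null hypothesis — the data are consistent with the 1:1 ratio.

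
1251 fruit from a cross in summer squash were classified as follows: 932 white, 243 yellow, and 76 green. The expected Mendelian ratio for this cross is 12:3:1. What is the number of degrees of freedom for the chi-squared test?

2

A goodness-of-fit test with 3 phenotype classes has df = 3 − 1 = 2.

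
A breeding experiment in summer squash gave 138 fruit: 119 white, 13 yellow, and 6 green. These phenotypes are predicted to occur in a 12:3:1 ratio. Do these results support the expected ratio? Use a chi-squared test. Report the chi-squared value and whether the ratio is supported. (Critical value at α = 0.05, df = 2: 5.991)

9.527; not consistent

The 12:3:1 ratio has 16 parts, so with N = 138 the expected counts are:
  white: 138 × 12/16 = 103.5
  yellow: 138 × 3/16 = 25.875
  green: 138 × 1/16 = 8.625
χ² = Σ (O − E)² / E
  white: (119 − 103.5)² / 103.5 = 2.3213
  yellow: (13 − 25.875)² / 25.875 = 6.4064
  green: (6 − 8.625)² / 8.625 = 0.7989
χ² = 2.3213 + 6.4064 + 0.7989 = 9.5266 ≈ 9.527
Degrees of freedom = 3 − 1 = 2; critical value at α = 0.05 is 5.991.
Since 9.527 > 5.991, we reject the null hypothesis — the data do not fit the 12:3:1 ratio.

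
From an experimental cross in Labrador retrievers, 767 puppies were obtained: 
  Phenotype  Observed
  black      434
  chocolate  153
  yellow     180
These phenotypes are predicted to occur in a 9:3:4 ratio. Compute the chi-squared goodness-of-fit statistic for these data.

1.322

Under the 9:3:4 hypothesis (Σ ratio = 16, N = 767):
  black: 767 × 9/16 = 431.4375
  chocolate: 767 × 3/16 = 143.8125
  yellow: 767 × 4/16 = 191.75
χ² = Σ (O − E)² / E
  black: (434 − 431.4375)² / 431.4375 = 0.0152
  chocolate: (153 − 143.8125)² / 143.8125 = 0.5869
  yellow: (180 − 191.75)² / 191.75 = 0.7200
χ² = 0.0152 + 0.5869 + 0.7200 = 1.3221 ≈ 1.322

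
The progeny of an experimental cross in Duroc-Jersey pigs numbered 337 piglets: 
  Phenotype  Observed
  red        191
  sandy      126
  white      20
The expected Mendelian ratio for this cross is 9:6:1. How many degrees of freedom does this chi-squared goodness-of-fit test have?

A goodness-of-fit test with 3 phenotype classes has df = 3 − 1 = 2.

2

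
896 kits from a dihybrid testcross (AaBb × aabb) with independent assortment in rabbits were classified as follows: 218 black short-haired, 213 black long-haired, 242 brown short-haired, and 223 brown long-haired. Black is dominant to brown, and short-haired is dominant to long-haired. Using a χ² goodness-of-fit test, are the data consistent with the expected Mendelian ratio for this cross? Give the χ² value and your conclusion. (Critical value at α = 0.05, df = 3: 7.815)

2.152; consistent

A dihybrid testcross with independent assortment gives a 1:1:1:1 ratio.
Under the 1:1:1:1 hypothesis (Σ ratio = 4, N = 896):
  black short-haired: 896 × 1/4 = 224
  black long-haired: 896 × 1/4 = 224
  brown short-haired: 896 × 1/4 = 224
  brown long-haired: 896 × 1/4 = 224
χ² = Σ (O − E)² / E
  black short-haired: (218 − 224)² / 224 = 0.1607
  black long-haired: (213 − 224)² / 224 = 0.5402
  brown short-haired: (242 − 224)² / 224 = 1.4464
  brown long-haired: (223 − 224)² / 224 = 0.0045
χ² = 0.1607 + 0.5402 + 1.4464 + 0.0045 = 2.1518 ≈ 2.152
Degrees of freedom = 4 − 1 = 3; critical value at α = 0.05 is 7.815.
Since 2.152 < 7.815, we fail to reject the null hypothesis — the data are consistent with the 1:1:1:1 ratio.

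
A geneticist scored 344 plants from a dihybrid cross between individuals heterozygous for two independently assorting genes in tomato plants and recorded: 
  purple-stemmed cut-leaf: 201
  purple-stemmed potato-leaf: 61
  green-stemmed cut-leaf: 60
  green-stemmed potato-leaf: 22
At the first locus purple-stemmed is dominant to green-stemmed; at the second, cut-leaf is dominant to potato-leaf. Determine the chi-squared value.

A dihybrid F₂ with independent assortment and complete dominance at both loci gives a 9:3:3:1 phenotypic ratio.
Under the 9:3:3:1 hypothesis (Σ ratio = 16, N = 344):
  purple-stemmed cut-leaf: 344 × 9/16 = 193.5
  purple-stemmed potato-leaf: 344 × 3/16 = 64.5
  green-stemmed cut-leaf: 344 × 3/16 = 64.5
  green-stemmed potato-leaf: 344 × 1/16 = 21.5
χ² = Σ (O − E)² / E
  purple-stemmed cut-leaf: (201 − 193.5)² / 193.5 = 0.2907
  purple-stemmed potato-leaf: (61 − 64.5)² / 64.5 = 0.1899
  green-stemmed cut-leaf: (60 − 64.5)² / 64.5 = 0.3140
  green-stemmed potato-leaf: (22 − 21.5)² / 21.5 = 0.0116
χ² = 0.2907 + 0.1899 + 0.3140 + 0.0116 = 0.8062 ≈ 0.806

0.806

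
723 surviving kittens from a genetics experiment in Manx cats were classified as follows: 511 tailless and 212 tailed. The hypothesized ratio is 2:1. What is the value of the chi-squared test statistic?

The 2:1 ratio has 3 parts, so with N = 723 the expected counts are:
  tailless: 723 × 2/3 = 482
  tailed: 723 × 1/3 = 241
χ² = Σ (O − E)² / E
  tailless: (511 − 482)² / 482 = 1.7448
  tailed: (212 − 241)² / 241 = 3.4896
χ² = 1.7448 + 3.4896 = 5.2344 ≈ 5.234

5.234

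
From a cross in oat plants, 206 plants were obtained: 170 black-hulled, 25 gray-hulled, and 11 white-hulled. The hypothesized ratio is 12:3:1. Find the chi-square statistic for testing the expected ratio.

Total ratio parts = 16. Expected numbers out of 206:
  black-hulled: 206 × 12/16 = 154.5
  gray-hulled: 206 × 3/16 = 38.625
  white-hulled: 206 × 1/16 = 12.875
χ² = Σ (O − E)² / E
  black-hulled: (170 − 154.5)² / 154.5 = 1.5550
  gray-hulled: (25 − 38.625)² / 38.625 = 4.8062
  white-hulled: (11 − 12.875)² / 12.875 = 0.2731
χ² = 1.5550 + 4.8062 + 0.2731 = 6.6343 ≈ 6.634

6.634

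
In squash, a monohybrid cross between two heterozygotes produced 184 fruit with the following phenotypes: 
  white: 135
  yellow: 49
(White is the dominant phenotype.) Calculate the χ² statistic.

For a monohybrid cross between heterozygotes with complete dominance, the expected phenotypic ratio is 3:1.
The 3:1 ratio has 4 parts, so with N = 184 the expected counts are:
  white: 184 × 3/4 = 138
  yellow: 184 × 1/4 = 46
χ² = Σ (O − E)² / E
  white: (135 − 138)² / 138 = 0.0652
  yellow: (49 − 46)² / 46 = 0.1957
χ² = 0.0652 + 0.1957 = 0.2609 ≈ 0.261

0.261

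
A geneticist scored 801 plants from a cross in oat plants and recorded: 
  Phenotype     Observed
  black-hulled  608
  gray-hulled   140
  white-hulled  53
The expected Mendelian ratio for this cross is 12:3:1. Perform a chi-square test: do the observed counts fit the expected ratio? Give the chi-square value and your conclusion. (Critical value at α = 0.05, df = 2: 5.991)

0.951; consistent

Under the 12:3:1 hypothesis (Σ ratio = 16, N = 801):
  black-hulled: 801 × 12/16 = 600.75
  gray-hulled: 801 × 3/16 = 150.1875
  white-hulled: 801 × 1/16 = 50.0625
χ² = Σ (O − E)² / E
  black-hulled: (608 − 600.75)² / 600.75 = 0.0875
  gray-hulled: (140 − 150.1875)² / 150.1875 = 0.6910
  white-hulled: (53 − 50.0625)² / 50.0625 = 0.1724
χ² = 0.0875 + 0.6910 + 0.1724 = 0.9509 ≈ 0.951
Degrees of freedom = 3 − 1 = 2; critical value at α = 0.05 is 5.991.
Since 0.951 < 5.991, we fail to reject the null hypothesis — the data are consistent with the 12:3:1 ratio.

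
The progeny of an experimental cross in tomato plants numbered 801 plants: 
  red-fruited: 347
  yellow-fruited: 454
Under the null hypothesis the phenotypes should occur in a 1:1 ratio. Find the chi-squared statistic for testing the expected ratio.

14.293

Total ratio parts = 2. Expected numbers out of 801:
  red-fruited: 801 × 1/2 = 400.5
  yellow-fruited: 801 × 1/2 = 400.5
χ² = Σ (O − E)² / E
  red-fruited: (347 − 400.5)² / 400.5 = 7.1467
  yellow-fruited: (454 − 400.5)² / 400.5 = 7.1467
χ² = 7.1467 + 7.1467 = 14.2934 ≈ 14.293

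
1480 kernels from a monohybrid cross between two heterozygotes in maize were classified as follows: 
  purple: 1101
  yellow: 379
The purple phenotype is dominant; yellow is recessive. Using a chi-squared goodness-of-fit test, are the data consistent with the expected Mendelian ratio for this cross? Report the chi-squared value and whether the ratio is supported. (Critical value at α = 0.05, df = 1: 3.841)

0.292; consistent

For a monohybrid cross between heterozygotes with complete dominance, the expected phenotypic ratio is 3:1.
Under the 3:1 hypothesis (Σ ratio = 4, N = 1480):
  purple: 1480 × 3/4 = 1110
  yellow: 1480 × 1/4 = 370
χ² = Σ (O − E)² / E
  purple: (1101 − 1110)² / 1110 = 0.0730
  yellow: (379 − 370)² / 370 = 0.2189
χ² = 0.0730 + 0.2189 = 0.2919 ≈ 0.292
Degrees of freedom = 2 − 1 = 1; critical value at α = 0.05 is 3.841.
Since 0.292 < 3.841, we fail to reject the null hypothesis — the data are consistent with the 3:1 ratio.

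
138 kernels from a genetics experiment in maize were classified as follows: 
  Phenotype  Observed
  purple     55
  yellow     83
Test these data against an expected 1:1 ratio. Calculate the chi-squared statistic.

5.681

Under the 1:1 hypothesis (Σ ratio = 2, N = 138):
  purple: 138 × 1/2 = 69
  yellow: 138 × 1/2 = 69
χ² = Σ (O − E)² / E
  purple: (55 − 69)² / 69 = 2.8406
  yellow: (83 − 69)² / 69 = 2.8406
χ² = 2.8406 + 2.8406 = 5.6812 ≈ 5.681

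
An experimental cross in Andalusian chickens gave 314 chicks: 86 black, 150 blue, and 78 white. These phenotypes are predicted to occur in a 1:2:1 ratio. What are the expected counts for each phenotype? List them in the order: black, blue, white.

Expected counts for N = 314 under a 1:2:1 ratio (total parts = 4):
  black: 314 × 1/4 = 78.5
  blue: 314 × 2/4 = 157
  white: 314 × 1/4 = 78.5

78.5, 157, 78.5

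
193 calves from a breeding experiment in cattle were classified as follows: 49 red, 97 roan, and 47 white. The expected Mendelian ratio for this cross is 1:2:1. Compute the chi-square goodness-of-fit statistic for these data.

The 1:2:1 ratio has 4 parts, so with N = 193 the expected counts are:
  red: 193 × 1/4 = 48.25
  roan: 193 × 2/4 = 96.5
  white: 193 × 1/4 = 48.25
χ² = Σ (O − E)² / E
  red: (49 − 48.25)² / 48.25 = 0.0117
  roan: (97 − 96.5)² / 96.5 = 0.0026
  white: (47 − 48.25)² / 48.25 = 0.0324
χ² = 0.0117 + 0.0026 + 0.0324 = 0.0467 ≈ 0.047

0.047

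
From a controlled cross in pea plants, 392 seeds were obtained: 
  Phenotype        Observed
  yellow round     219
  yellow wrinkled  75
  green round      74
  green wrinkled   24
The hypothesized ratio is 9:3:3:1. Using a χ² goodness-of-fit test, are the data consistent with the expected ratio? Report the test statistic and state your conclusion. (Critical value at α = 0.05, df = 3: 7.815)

Total ratio parts = 16. Expected numbers out of 392:
  yellow round: 392 × 9/16 = 220.5
  yellow wrinkled: 392 × 3/16 = 73.5
  green round: 392 × 3/16 = 73.5
  green wrinkled: 392 × 1/16 = 24.5
χ² = Σ (O − E)² / E
  yellow round: (219 − 220.5)² / 220.5 = 0.0102
  yellow wrinkled: (75 − 73.5)² / 73.5 = 0.0306
  green round: (74 − 73.5)² / 73.5 = 0.0034
  green wrinkled: (24 − 24.5)² / 24.5 = 0.0102
χ² = 0.0102 + 0.0306 + 0.0034 + 0.0102 = 0.0544 ≈ 0.054
Degrees of freedom = 4 − 1 = 3; critical value at α = 0.05 is 7.815.
Since 0.054 < 7.815, we fail to reject the null hypothesis — the data are consistent with the 9:3:3:1 ratio.

0.054; consistent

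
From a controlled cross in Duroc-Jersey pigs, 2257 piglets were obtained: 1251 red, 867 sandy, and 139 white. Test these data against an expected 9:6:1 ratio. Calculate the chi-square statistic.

Total ratio parts = 16. Expected numbers out of 2257:
  red: 2257 × 9/16 = 1269.5625
  sandy: 2257 × 6/16 = 846.375
  white: 2257 × 1/16 = 141.0625
χ² = Σ (O − E)² / E
  red: (1251 − 1269.5625)² / 1269.5625 = 0.2714
  sandy: (867 − 846.375)² / 846.375 = 0.5026
  white: (139 − 141.0625)² / 141.0625 = 0.0302
χ² = 0.2714 + 0.5026 + 0.0302 = 0.8042 ≈ 0.804

0.804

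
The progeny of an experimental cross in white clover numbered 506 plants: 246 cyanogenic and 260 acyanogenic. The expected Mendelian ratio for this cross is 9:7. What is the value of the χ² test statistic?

Total ratio parts = 16. Expected numbers out of 506:
  cyanogenic: 506 × 9/16 = 284.625
  acyanogenic: 506 × 7/16 = 221.375
χ² = Σ (O − E)² / E
  cyanogenic: (246 − 284.625)² / 284.625 = 5.2416
  acyanogenic: (260 − 221.375)² / 221.375 = 6.7392
χ² = 5.2416 + 6.7392 = 11.9808 ≈ 11.981

11.981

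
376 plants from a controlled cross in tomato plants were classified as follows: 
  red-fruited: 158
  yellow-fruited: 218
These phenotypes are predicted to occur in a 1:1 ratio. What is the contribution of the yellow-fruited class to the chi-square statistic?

Under the 1:1 hypothesis (Σ ratio = 2, N = 376):
  red-fruited: 376 × 1/2 = 188
  yellow-fruited: 376 × 1/2 = 188
Contribution of yellow-fruited: (218 − 188)² / 188 = 4.7872

4.787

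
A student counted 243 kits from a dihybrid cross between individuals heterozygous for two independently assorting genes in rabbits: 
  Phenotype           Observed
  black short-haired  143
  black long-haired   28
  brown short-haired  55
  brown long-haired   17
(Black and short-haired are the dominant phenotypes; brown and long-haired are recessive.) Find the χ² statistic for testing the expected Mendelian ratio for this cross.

A dihybrid F₂ with independent assortment and complete dominance at both loci gives a 9:3:3:1 phenotypic ratio.
Total ratio parts = 16. Expected numbers out of 243:
  black short-haired: 243 × 9/16 = 136.6875
  black long-haired: 243 × 3/16 = 45.5625
  brown short-haired: 243 × 3/16 = 45.5625
  brown long-haired: 243 × 1/16 = 15.1875
χ² = Σ (O − E)² / E
  black short-haired: (143 − 136.6875)² / 136.6875 = 0.2915
  black long-haired: (28 − 45.5625)² / 45.5625 = 6.7696
  brown short-haired: (55 − 45.5625)² / 45.5625 = 1.9548
  brown long-haired: (17 − 15.1875)² / 15.1875 = 0.2163
χ² = 0.2915 + 6.7696 + 1.9548 + 0.2163 = 9.2322 ≈ 9.232

9.232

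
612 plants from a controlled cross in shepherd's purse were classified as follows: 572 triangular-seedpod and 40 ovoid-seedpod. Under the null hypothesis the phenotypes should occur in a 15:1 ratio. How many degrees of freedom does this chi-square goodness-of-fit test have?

A goodness-of-fit test with 2 phenotype classes has df = 2 − 1 = 1.

1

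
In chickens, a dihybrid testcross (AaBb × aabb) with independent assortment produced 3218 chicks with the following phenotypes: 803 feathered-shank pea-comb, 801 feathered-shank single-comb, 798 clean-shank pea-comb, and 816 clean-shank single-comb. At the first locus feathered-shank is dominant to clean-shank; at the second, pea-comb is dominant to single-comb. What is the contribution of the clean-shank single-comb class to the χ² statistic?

0.164

A dihybrid testcross with independent assortment gives a 1:1:1:1 ratio.
Total ratio parts = 4. Expected numbers out of 3218:
  feathered-shank pea-comb: 3218 × 1/4 = 804.5
  feathered-shank single-comb: 3218 × 1/4 = 804.5
  clean-shank pea-comb: 3218 × 1/4 = 804.5
  clean-shank single-comb: 3218 × 1/4 = 804.5
Contribution of clean-shank single-comb: (816 − 804.5)² / 804.5 = 0.1644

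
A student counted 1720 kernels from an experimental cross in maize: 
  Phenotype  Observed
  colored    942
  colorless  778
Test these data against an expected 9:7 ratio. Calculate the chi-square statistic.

Total ratio parts = 16. Expected numbers out of 1720:
  colored: 1720 × 9/16 = 967.5
  colorless: 1720 × 7/16 = 752.5
χ² = Σ (O − E)² / E
  colored: (942 − 967.5)² / 967.5 = 0.6721
  colorless: (778 − 752.5)² / 752.5 = 0.8641
χ² = 0.6721 + 0.8641 = 1.5362 ≈ 1.536

1.536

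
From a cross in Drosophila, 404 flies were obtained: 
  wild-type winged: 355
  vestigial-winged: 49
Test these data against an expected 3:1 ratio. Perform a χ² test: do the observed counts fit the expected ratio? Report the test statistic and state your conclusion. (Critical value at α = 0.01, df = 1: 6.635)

The 3:1 ratio has 4 parts, so with N = 404 the expected counts are:
  wild-type winged: 404 × 3/4 = 303
  vestigial-winged: 404 × 1/4 = 101
χ² = Σ (O − E)² / E
  wild-type winged: (355 − 303)² / 303 = 8.9241
  vestigial-winged: (49 − 101)² / 101 = 26.7723
χ² = 8.9241 + 26.7723 = 35.6964 ≈ 35.696
Degrees of freedom = 2 − 1 = 1; critical value at α = 0.01 is 6.635.
Since 35.696 > 6.635, we reject the null hypothesis — the data do not fit the 3:1 ratio.

35.696; not consistent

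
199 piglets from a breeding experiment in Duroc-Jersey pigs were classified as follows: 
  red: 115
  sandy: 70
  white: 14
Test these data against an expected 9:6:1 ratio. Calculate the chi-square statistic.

Under the 9:6:1 hypothesis (Σ ratio = 16, N = 199):
  red: 199 × 9/16 = 111.9375
  sandy: 199 × 6/16 = 74.625
  white: 199 × 1/16 = 12.4375
χ² = Σ (O − E)² / E
  red: (115 − 111.9375)² / 111.9375 = 0.0838
  sandy: (70 − 74.625)² / 74.625 = 0.2866
  white: (14 − 12.4375)² / 12.4375 = 0.1963
χ² = 0.0838 + 0.2866 + 0.1963 = 0.5667 ≈ 0.567

0.567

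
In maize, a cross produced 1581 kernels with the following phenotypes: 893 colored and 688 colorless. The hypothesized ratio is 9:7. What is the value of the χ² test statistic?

Expected counts for N = 1581 under a 9:7 ratio (total parts = 16):
  colored: 1581 × 9/16 = 889.3125
  colorless: 1581 × 7/16 = 691.6875
χ² = Σ (O − E)² / E
  colored: (893 − 889.3125)² / 889.3125 = 0.0153
  colorless: (688 − 691.6875)² / 691.6875 = 0.0197
χ² = 0.0153 + 0.0197 = 0.035

0.035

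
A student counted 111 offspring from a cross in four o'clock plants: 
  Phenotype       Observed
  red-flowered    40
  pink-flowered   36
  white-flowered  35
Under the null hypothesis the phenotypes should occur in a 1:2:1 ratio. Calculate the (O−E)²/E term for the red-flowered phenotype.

5.408

Total ratio parts = 4. Expected numbers out of 111:
  red-flowered: 111 × 1/4 = 27.75
  pink-flowered: 111 × 2/4 = 55.5
  white-flowered: 111 × 1/4 = 27.75
Contribution of red-flowered: (40 − 27.75)² / 27.75 = 5.4077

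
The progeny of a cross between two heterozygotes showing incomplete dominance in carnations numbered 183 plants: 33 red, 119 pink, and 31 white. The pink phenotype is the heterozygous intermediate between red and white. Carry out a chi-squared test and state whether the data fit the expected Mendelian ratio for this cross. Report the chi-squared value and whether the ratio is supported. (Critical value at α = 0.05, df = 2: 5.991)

With incomplete dominance, a heterozygote × heterozygote cross gives a 1:2:1 phenotypic ratio.
Expected counts for N = 183 under a 1:2:1 ratio (total parts = 4):
  red: 183 × 1/4 = 45.75
  pink: 183 × 2/4 = 91.5
  white: 183 × 1/4 = 45.75
χ² = Σ (O − E)² / E
  red: (33 − 45.75)² / 45.75 = 3.5533
  pink: (119 − 91.5)² / 91.5 = 8.2650
  white: (31 − 45.75)² / 45.75 = 4.7555
χ² = 3.5533 + 8.2650 + 4.7555 = 16.5738 ≈ 16.574
Degrees of freedom = 3 − 1 = 2; critical value at α = 0.05 is 5.991.
Since 16.574 > 5.991, we reject the null hypothesis — the data do not fit the 1:2:1 ratio.

16.574; not consistent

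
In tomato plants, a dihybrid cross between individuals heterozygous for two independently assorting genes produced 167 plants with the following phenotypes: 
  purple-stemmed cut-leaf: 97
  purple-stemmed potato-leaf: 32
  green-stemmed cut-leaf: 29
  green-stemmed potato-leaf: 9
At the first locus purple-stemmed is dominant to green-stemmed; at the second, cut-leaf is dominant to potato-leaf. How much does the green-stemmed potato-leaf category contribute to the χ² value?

A dihybrid F₂ with independent assortment and complete dominance at both loci gives a 9:3:3:1 phenotypic ratio.
Total ratio parts = 16. Expected numbers out of 167:
  purple-stemmed cut-leaf: 167 × 9/16 = 93.9375
  purple-stemmed potato-leaf: 167 × 3/16 = 31.3125
  green-stemmed cut-leaf: 167 × 3/16 = 31.3125
  green-stemmed potato-leaf: 167 × 1/16 = 10.4375
Contribution of green-stemmed potato-leaf: (9 − 10.4375)² / 10.4375 = 0.1980

0.198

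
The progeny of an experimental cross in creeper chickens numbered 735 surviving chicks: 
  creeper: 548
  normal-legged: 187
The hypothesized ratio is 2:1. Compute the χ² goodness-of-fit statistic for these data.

20.596

Total ratio parts = 3. Expected numbers out of 735:
  creeper: 735 × 2/3 = 490
  normal-legged: 735 × 1/3 = 245
χ² = Σ (O − E)² / E
  creeper: (548 − 490)² / 490 = 6.8653
  normal-legged: (187 − 245)² / 245 = 13.7306
χ² = 6.8653 + 13.7306 = 20.5959 ≈ 20.596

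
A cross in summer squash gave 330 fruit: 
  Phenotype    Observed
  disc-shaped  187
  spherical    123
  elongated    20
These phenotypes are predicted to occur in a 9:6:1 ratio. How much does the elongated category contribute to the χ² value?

0.019

Expected counts for N = 330 under a 9:6:1 ratio (total parts = 16):
  disc-shaped: 330 × 9/16 = 185.625
  spherical: 330 × 6/16 = 123.75
  elongated: 330 × 1/16 = 20.625
Contribution of elongated: (20 − 20.625)² / 20.625 = 0.0189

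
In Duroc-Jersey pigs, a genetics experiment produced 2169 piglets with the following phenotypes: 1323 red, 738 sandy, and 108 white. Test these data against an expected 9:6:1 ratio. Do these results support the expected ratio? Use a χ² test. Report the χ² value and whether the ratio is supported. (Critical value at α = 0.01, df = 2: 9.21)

The 9:6:1 ratio has 16 parts, so with N = 2169 the expected counts are:
  red: 2169 × 9/16 = 1220.0625
  sandy: 2169 × 6/16 = 813.375
  white: 2169 × 1/16 = 135.5625
χ² = Σ (O − E)² / E
  red: (1323 − 1220.0625)² / 1220.0625 = 8.6849
  sandy: (738 − 813.375)² / 813.375 = 6.9850
  white: (108 − 135.5625)² / 135.5625 = 5.6040
χ² = 8.6849 + 6.9850 + 5.6040 = 21.2739 ≈ 21.274
Degrees of freedom = 3 − 1 = 2; critical value at α = 0.01 is 9.21.
Since 21.274 > 9.21, we reject the null hypothesis — the data do not fit the 9:6:1 ratio.

21.274; not consistent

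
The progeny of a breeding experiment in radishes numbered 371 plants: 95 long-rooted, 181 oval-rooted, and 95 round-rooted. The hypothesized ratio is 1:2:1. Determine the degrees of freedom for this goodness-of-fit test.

A goodness-of-fit test with 3 phenotype classes has df = 3 − 1 = 2.

2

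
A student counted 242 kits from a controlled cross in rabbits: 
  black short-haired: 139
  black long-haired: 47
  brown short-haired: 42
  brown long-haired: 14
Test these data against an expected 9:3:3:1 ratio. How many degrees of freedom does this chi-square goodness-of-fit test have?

3

A goodness-of-fit test with 4 phenotype classes has df = 4 − 1 = 3.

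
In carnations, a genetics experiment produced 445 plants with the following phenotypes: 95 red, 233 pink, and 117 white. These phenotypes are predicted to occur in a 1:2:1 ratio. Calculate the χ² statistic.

3.166

Total ratio parts = 4. Expected numbers out of 445:
  red: 445 × 1/4 = 111.25
  pink: 445 × 2/4 = 222.5
  white: 445 × 1/4 = 111.25
χ² = Σ (O − E)² / E
  red: (95 − 111.25)² / 111.25 = 2.3736
  pink: (233 − 222.5)² / 222.5 = 0.4955
  white: (117 − 111.25)² / 111.25 = 0.2972
χ² = 2.3736 + 0.4955 + 0.2972 = 3.1663 ≈ 3.166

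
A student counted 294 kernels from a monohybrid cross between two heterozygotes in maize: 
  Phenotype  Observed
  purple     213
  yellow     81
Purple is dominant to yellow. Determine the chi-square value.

1.020

For a monohybrid cross between heterozygotes with complete dominance, the expected phenotypic ratio is 3:1.
Total ratio parts = 4. Expected numbers out of 294:
  purple: 294 × 3/4 = 220.5
  yellow: 294 × 1/4 = 73.5
χ² = Σ (O − E)² / E
  purple: (213 − 220.5)² / 220.5 = 0.2551
  yellow: (81 − 73.5)² / 73.5 = 0.7653
χ² = 0.2551 + 0.7653 = 1.0204 ≈ 1.020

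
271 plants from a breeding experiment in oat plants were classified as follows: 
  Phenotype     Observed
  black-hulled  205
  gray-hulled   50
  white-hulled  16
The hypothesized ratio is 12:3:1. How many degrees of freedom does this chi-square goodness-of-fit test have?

2

A goodness-of-fit test with 3 phenotype classes has df = 3 − 1 = 2.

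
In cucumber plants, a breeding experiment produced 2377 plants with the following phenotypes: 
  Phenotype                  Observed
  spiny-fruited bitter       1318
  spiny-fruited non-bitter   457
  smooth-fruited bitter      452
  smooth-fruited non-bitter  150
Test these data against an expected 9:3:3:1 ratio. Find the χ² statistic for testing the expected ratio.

Expected counts for N = 2377 under a 9:3:3:1 ratio (total parts = 16):
  spiny-fruited bitter: 2377 × 9/16 = 1337.0625
  spiny-fruited non-bitter: 2377 × 3/16 = 445.6875
  smooth-fruited bitter: 2377 × 3/16 = 445.6875
  smooth-fruited non-bitter: 2377 × 1/16 = 148.5625
χ² = Σ (O − E)² / E
  spiny-fruited bitter: (1318 − 1337.0625)² / 1337.0625 = 0.2718
  spiny-fruited non-bitter: (457 − 445.6875)² / 445.6875 = 0.2871
  smooth-fruited bitter: (452 − 445.6875)² / 445.6875 = 0.0894
  smooth-fruited non-bitter: (150 − 148.5625)² / 148.5625 = 0.0139
χ² = 0.2718 + 0.2871 + 0.0894 + 0.0139 = 0.6622 ≈ 0.662

0.662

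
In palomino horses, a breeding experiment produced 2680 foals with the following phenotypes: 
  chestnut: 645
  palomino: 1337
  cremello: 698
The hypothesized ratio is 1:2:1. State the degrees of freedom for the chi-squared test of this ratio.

A goodness-of-fit test with 3 phenotype classes has df = 3 − 1 = 2.

2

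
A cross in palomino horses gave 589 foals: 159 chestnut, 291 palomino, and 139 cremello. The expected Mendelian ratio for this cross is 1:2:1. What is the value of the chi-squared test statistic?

1.441

Under the 1:2:1 hypothesis (Σ ratio = 4, N = 589):
  chestnut: 589 × 1/4 = 147.25
  palomino: 589 × 2/4 = 294.5
  cremello: 589 × 1/4 = 147.25
χ² = Σ (O − E)² / E
  chestnut: (159 − 147.25)² / 147.25 = 0.9376
  palomino: (291 − 294.5)² / 294.5 = 0.0416
  cremello: (139 − 147.25)² / 147.25 = 0.4622
χ² = 0.9376 + 0.0416 + 0.4622 = 1.4414 ≈ 1.441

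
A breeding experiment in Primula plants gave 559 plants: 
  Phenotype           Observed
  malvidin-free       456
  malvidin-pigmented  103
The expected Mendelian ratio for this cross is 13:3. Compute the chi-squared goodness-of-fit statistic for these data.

Expected counts for N = 559 under a 13:3 ratio (total parts = 16):
  malvidin-free: 559 × 13/16 = 454.1875
  malvidin-pigmented: 559 × 3/16 = 104.8125
χ² = Σ (O − E)² / E
  malvidin-free: (456 − 454.1875)² / 454.1875 = 0.0072
  malvidin-pigmented: (103 − 104.8125)² / 104.8125 = 0.0313
χ² = 0.0072 + 0.0313 = 0.0385 ≈ 0.039

0.039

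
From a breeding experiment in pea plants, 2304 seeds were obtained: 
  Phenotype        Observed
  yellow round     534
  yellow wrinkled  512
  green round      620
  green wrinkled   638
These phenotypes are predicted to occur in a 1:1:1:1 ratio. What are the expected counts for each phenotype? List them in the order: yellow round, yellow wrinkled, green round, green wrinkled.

576, 576, 576, 576

Under the 1:1:1:1 hypothesis (Σ ratio = 4, N = 2304):
  yellow round: 2304 × 1/4 = 576
  yellow wrinkled: 2304 × 1/4 = 576
  green round: 2304 × 1/4 = 576
  green wrinkled: 2304 × 1/4 = 576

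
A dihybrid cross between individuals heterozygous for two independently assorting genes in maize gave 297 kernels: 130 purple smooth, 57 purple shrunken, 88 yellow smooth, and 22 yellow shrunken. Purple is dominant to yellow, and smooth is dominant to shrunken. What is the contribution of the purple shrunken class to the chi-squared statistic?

A dihybrid F₂ with independent assortment and complete dominance at both loci gives a 9:3:3:1 phenotypic ratio.
Total ratio parts = 16. Expected numbers out of 297:
  purple smooth: 297 × 9/16 = 167.0625
  purple shrunken: 297 × 3/16 = 55.6875
  yellow smooth: 297 × 3/16 = 55.6875
  yellow shrunken: 297 × 1/16 = 18.5625
Contribution of purple shrunken: (57 − 55.6875)² / 55.6875 = 0.0309

0.031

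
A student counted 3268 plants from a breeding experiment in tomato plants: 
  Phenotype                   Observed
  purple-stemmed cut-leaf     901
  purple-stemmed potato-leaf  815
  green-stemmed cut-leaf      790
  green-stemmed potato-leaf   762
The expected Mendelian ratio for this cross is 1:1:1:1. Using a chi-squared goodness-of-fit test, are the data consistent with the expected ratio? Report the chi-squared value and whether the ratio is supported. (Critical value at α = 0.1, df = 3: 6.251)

13.236; not consistent

The 1:1:1:1 ratio has 4 parts, so with N = 3268 the expected counts are:
  purple-stemmed cut-leaf: 3268 × 1/4 = 817
  purple-stemmed potato-leaf: 3268 × 1/4 = 817
  green-stemmed cut-leaf: 3268 × 1/4 = 817
  green-stemmed potato-leaf: 3268 × 1/4 = 817
χ² = Σ (O − E)² / E
  purple-stemmed cut-leaf: (901 − 817)² / 817 = 8.6365
  purple-stemmed potato-leaf: (815 − 817)² / 817 = 0.0049
  green-stemmed cut-leaf: (790 − 817)² / 817 = 0.8923
  green-stemmed potato-leaf: (762 − 817)² / 817 = 3.7026
χ² = 8.6365 + 0.0049 + 0.8923 + 3.7026 = 13.2363 ≈ 13.236
Degrees of freedom = 4 − 1 = 3; critical value at α = 0.1 is 6.251.
Since 13.236 > 6.251, we reject the null hypothesis — the data do not fit the 1:1:1:1 ratio.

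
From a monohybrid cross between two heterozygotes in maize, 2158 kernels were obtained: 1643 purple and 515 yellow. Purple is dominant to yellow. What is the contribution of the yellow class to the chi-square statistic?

For a monohybrid cross between heterozygotes with complete dominance, the expected phenotypic ratio is 3:1.
Total ratio parts = 4. Expected numbers out of 2158:
  purple: 2158 × 3/4 = 1618.5
  yellow: 2158 × 1/4 = 539.5
Contribution of yellow: (515 − 539.5)² / 539.5 = 1.1126

1.113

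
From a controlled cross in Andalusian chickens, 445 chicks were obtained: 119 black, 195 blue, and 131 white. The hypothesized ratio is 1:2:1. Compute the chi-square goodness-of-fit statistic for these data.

7.445

Total ratio parts = 4. Expected numbers out of 445:
  black: 445 × 1/4 = 111.25
  blue: 445 × 2/4 = 222.5
  white: 445 × 1/4 = 111.25
χ² = Σ (O − E)² / E
  black: (119 − 111.25)² / 111.25 = 0.5399
  blue: (195 − 222.5)² / 222.5 = 3.3989
  white: (131 − 111.25)² / 111.25 = 3.5062
χ² = 0.5399 + 3.3989 + 3.5062 = 7.445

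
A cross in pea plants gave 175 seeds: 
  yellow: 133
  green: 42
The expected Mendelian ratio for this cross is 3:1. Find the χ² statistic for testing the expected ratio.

Under the 3:1 hypothesis (Σ ratio = 4, N = 175):
  yellow: 175 × 3/4 = 131.25
  green: 175 × 1/4 = 43.75
χ² = Σ (O − E)² / E
  yellow: (133 − 131.25)² / 131.25 = 0.0233
  green: (42 − 43.75)² / 43.75 = 0.0700
χ² = 0.0233 + 0.0700 = 0.0933 ≈ 0.093

0.093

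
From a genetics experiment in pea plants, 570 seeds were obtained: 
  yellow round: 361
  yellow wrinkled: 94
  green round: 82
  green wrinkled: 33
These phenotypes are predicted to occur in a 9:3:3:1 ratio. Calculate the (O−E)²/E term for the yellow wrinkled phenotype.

The 9:3:3:1 ratio has 16 parts, so with N = 570 the expected counts are:
  yellow round: 570 × 9/16 = 320.625
  yellow wrinkled: 570 × 3/16 = 106.875
  green round: 570 × 3/16 = 106.875
  green wrinkled: 570 × 1/16 = 35.625
Contribution of yellow wrinkled: (94 − 106.875)² / 106.875 = 1.5510

1.551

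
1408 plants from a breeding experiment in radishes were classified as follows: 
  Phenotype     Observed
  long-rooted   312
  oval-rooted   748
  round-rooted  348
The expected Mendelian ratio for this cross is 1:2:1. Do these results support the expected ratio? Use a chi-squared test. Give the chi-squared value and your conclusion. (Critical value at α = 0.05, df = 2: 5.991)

7.341; not consistent

The 1:2:1 ratio has 4 parts, so with N = 1408 the expected counts are:
  long-rooted: 1408 × 1/4 = 352
  oval-rooted: 1408 × 2/4 = 704
  round-rooted: 1408 × 1/4 = 352
χ² = Σ (O − E)² / E
  long-rooted: (312 − 352)² / 352 = 4.5455
  oval-rooted: (748 − 704)² / 704 = 2.7500
  round-rooted: (348 − 352)² / 352 = 0.0455
χ² = 4.5455 + 2.7500 + 0.0455 = 7.341
Degrees of freedom = 3 − 1 = 2; critical value at α = 0.05 is 5.991.
Since 7.341 > 5.991, we reject the null hypothesis — the data do not fit the 1:2:1 ratio.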